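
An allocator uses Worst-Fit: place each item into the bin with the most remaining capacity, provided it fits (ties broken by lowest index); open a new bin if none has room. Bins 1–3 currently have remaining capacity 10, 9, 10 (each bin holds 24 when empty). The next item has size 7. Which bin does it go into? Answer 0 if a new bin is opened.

Bins with room: bin 1 (10), bin 2 (9), bin 3 (10).
Most room is bin 1 with 10 free.

1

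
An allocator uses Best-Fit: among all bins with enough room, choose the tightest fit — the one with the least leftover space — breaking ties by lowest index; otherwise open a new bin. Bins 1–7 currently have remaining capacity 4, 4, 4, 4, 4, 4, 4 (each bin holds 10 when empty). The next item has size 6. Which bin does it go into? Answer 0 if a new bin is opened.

No bin has ≥ 6 free, so a new bin is opened.

0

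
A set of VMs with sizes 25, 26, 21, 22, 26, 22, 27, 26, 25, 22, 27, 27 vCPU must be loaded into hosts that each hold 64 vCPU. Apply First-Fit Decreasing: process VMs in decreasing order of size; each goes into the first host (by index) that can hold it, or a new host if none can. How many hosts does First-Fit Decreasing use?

Sorted descending: 27, 27, 27, 26, 26, 26, 25, 25, 22, 22, 22, 21.
Put 27 vCPU in host 1; 37 vCPU remain.
Put 27 vCPU in host 1; 10 vCPU remain.
Put 27 vCPU in host 2; 37 vCPU remain.
Put 26 vCPU in host 2; 11 vCPU remain.
Put 26 vCPU in host 3; 38 vCPU remain.
Put 26 vCPU in host 3; 12 vCPU remain.
Put 25 vCPU in host 4; 39 vCPU remain.
Put 25 vCPU in host 4; 14 vCPU remain.
Put 22 vCPU in host 5; 42 vCPU remain.
Put 22 vCPU in host 5; 20 vCPU remain.
Put 22 vCPU in host 6; 42 vCPU remain.
Put 21 vCPU in host 6; 21 vCPU remain.

6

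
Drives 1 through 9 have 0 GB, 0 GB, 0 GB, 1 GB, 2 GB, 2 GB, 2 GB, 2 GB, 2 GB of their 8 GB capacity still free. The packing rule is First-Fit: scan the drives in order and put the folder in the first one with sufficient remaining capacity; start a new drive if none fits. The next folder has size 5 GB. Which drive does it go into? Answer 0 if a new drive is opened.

No drive has ≥ 5 GB free, so a new drive is opened.

0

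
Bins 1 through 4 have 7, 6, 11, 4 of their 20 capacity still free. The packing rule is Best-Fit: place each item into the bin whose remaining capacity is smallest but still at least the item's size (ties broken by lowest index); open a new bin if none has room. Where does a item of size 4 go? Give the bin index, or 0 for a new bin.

Bins with room: bin 1 (7), bin 2 (6), bin 3 (11), bin 4 (4).
Tightest fit is bin 4 with 4 free.

4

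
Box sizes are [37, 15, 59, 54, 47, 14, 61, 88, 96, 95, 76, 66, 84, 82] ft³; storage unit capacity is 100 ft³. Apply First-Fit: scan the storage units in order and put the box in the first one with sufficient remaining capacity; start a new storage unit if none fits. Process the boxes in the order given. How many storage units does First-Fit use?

11 storage units

37 ft³ → storage unit 1 (remaining 63 ft³)
15 ft³ → storage unit 1 (remaining 48 ft³)
59 ft³ → storage unit 2 (remaining 41 ft³)
54 ft³ → storage unit 3 (remaining 46 ft³)
47 ft³ → storage unit 1 (remaining 1 ft³)
14 ft³ → storage unit 2 (remaining 27 ft³)
61 ft³ → storage unit 4 (remaining 39 ft³)
88 ft³ → storage unit 5 (remaining 12 ft³)
96 ft³ → storage unit 6 (remaining 4 ft³)
95 ft³ → storage unit 7 (remaining 5 ft³)
76 ft³ → storage unit 8 (remaining 24 ft³)
66 ft³ → storage unit 9 (remaining 34 ft³)
84 ft³ → storage unit 10 (remaining 16 ft³)
82 ft³ → storage unit 11 (remaining 18 ft³)
Final storage units: [37,15,47] [59,14] [54] [61] [88] [96] [95] [76] [66] [84] [82].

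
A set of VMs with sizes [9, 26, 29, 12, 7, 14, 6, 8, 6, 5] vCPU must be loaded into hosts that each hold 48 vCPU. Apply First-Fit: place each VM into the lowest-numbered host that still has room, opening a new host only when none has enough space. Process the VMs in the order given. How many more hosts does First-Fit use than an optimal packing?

0

First-Fit: [9,26,12] [29,7,6,6] [14,8,5] → 3 hosts.
Total size 122 vCPU; any packing needs at least ⌈122/48⌉ = 3 hosts.
So 3 is already optimal.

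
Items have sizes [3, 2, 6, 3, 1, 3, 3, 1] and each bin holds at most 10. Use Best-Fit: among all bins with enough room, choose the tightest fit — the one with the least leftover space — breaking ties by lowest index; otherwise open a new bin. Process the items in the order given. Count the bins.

bin 1: place 3, 7 left
bin 1: place 2, 5 left
bin 2: place 6, 4 left
bin 2: place 3, 1 left
bin 2: place 1, 0 left
bin 1: place 3, 2 left
bin 3: place 3, 7 left
bin 1: place 1, 1 left

3 bins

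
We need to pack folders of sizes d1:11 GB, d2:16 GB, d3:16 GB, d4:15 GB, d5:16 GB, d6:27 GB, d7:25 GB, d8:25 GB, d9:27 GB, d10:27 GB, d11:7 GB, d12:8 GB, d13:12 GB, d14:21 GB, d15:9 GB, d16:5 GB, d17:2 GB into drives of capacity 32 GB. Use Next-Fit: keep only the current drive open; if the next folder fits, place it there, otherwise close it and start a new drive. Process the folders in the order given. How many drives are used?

11

Put d1 (11 GB) in drive 1; 21 GB remain.
Put d2 (16 GB) in drive 1; 5 GB remain.
Put d3 (16 GB) in drive 2; 16 GB remain.
Put d4 (15 GB) in drive 2; 1 GB remain.
Put d5 (16 GB) in drive 3; 16 GB remain.
Put d6 (27 GB) in drive 4; 5 GB remain.
Put d7 (25 GB) in drive 5; 7 GB remain.
Put d8 (25 GB) in drive 6; 7 GB remain.
Put d9 (27 GB) in drive 7; 5 GB remain.
Put d10 (27 GB) in drive 8; 5 GB remain.
Put d11 (7 GB) in drive 9; 25 GB remain.
Put d12 (8 GB) in drive 9; 17 GB remain.
Put d13 (12 GB) in drive 9; 5 GB remain.
Put d14 (21 GB) in drive 10; 11 GB remain.
Put d15 (9 GB) in drive 10; 2 GB remain.
Put d16 (5 GB) in drive 11; 27 GB remain.
Put d17 (2 GB) in drive 11; 25 GB remain.
Final drives: [11,16] [16,15] [16] [27] [25] [25] [27] [27] [7,8,12] [21,9] [5,2].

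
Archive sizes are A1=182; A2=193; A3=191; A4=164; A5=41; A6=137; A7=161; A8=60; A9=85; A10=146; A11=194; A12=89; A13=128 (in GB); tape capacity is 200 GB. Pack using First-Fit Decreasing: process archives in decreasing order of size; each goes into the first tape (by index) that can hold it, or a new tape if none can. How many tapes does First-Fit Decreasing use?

10

Sorted descending: 194, 193, 191, 182, 164, 161, 146, 137, 128, 89, 85, 60, 41.
Put 194 GB in tape 1; 6 GB remain.
Put 193 GB in tape 2; 7 GB remain.
Put 191 GB in tape 3; 9 GB remain.
Put 182 GB in tape 4; 18 GB remain.
Put 164 GB in tape 5; 36 GB remain.
Put 161 GB in tape 6; 39 GB remain.
Put 146 GB in tape 7; 54 GB remain.
Put 137 GB in tape 8; 63 GB remain.
Put 128 GB in tape 9; 72 GB remain.
Put 89 GB in tape 10; 111 GB remain.
Put 85 GB in tape 10; 26 GB remain.
Put 60 GB in tape 8; 3 GB remain.
Put 41 GB in tape 7; 13 GB remain.
Final tapes: [194] [193] [191] [182] [164] [161] [146,41] [137,60] [128] [89,85].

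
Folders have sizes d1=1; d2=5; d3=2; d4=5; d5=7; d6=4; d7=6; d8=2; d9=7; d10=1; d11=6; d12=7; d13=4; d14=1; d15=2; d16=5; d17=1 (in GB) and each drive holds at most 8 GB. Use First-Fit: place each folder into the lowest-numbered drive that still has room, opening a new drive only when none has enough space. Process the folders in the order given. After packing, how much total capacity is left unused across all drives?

6

d1 (1 GB) → drive 1 (remaining 7 GB)
d2 (5 GB) → drive 1 (remaining 2 GB)
d3 (2 GB) → drive 1 (remaining 0 GB)
d4 (5 GB) → drive 2 (remaining 3 GB)
d5 (7 GB) → drive 3 (remaining 1 GB)
d6 (4 GB) → drive 4 (remaining 4 GB)
d7 (6 GB) → drive 5 (remaining 2 GB)
d8 (2 GB) → drive 2 (remaining 1 GB)
d9 (7 GB) → drive 6 (remaining 1 GB)
d10 (1 GB) → drive 2 (remaining 0 GB)
d11 (6 GB) → drive 7 (remaining 2 GB)
d12 (7 GB) → drive 8 (remaining 1 GB)
d13 (4 GB) → drive 4 (remaining 0 GB)
d14 (1 GB) → drive 3 (remaining 0 GB)
d15 (2 GB) → drive 5 (remaining 0 GB)
d16 (5 GB) → drive 9 (remaining 3 GB)
d17 (1 GB) → drive 6 (remaining 0 GB)
9 drives × 8 GB = 72 GB; used 66 GB; unused 6 GB.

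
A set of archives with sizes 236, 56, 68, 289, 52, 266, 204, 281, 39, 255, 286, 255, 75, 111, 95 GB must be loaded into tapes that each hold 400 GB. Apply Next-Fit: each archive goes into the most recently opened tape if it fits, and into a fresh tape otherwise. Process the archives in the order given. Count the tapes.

9

236 GB → tape 1 (remaining 164 GB)
56 GB → tape 1 (remaining 108 GB)
68 GB → tape 1 (remaining 40 GB)
289 GB → tape 2 (remaining 111 GB)
52 GB → tape 2 (remaining 59 GB)
266 GB → tape 3 (remaining 134 GB)
204 GB → tape 4 (remaining 196 GB)
281 GB → tape 5 (remaining 119 GB)
39 GB → tape 5 (remaining 80 GB)
255 GB → tape 6 (remaining 145 GB)
286 GB → tape 7 (remaining 114 GB)
255 GB → tape 8 (remaining 145 GB)
75 GB → tape 8 (remaining 70 GB)
111 GB → tape 9 (remaining 289 GB)
95 GB → tape 9 (remaining 194 GB)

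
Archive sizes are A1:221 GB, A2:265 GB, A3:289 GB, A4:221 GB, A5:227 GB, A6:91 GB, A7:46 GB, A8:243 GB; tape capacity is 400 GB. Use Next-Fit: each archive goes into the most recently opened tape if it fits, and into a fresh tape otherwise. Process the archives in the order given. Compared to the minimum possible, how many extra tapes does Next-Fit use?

Next-Fit: [221] [265] [289] [221] [227,91,46] [243] → 6 tapes.
6 archives exceed 200 GB (half the capacity), and no two of those can share a tape, so at least 6 tapes are needed.
So 6 is already optimal.

0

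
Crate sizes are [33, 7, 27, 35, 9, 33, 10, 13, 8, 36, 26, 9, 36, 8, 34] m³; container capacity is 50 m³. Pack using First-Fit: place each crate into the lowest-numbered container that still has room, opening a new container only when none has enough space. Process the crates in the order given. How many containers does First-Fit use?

Put 33 m³ in container 1; 17 m³ remain.
Put 7 m³ in container 1; 10 m³ remain.
Put 27 m³ in container 2; 23 m³ remain.
Put 35 m³ in container 3; 15 m³ remain.
Put 9 m³ in container 1; 1 m³ remain.
Put 33 m³ in container 4; 17 m³ remain.
Put 10 m³ in container 2; 13 m³ remain.
Put 13 m³ in container 2; 0 m³ remain.
Put 8 m³ in container 3; 7 m³ remain.
Put 36 m³ in container 5; 14 m³ remain.
Put 26 m³ in container 6; 24 m³ remain.
Put 9 m³ in container 4; 8 m³ remain.
Put 36 m³ in container 7; 14 m³ remain.
Put 8 m³ in container 4; 0 m³ remain.
Put 34 m³ in container 8; 16 m³ remain.

8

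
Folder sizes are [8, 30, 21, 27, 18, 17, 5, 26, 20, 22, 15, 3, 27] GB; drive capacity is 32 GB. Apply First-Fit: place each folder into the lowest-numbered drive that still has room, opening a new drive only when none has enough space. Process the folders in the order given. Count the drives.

drive 1: place 8 GB, 24 GB left
drive 2: place 30 GB, 2 GB left
drive 1: place 21 GB, 3 GB left
drive 3: place 27 GB, 5 GB left
drive 4: place 18 GB, 14 GB left
drive 5: place 17 GB, 15 GB left
drive 3: place 5 GB, 0 GB left
drive 6: place 26 GB, 6 GB left
drive 7: place 20 GB, 12 GB left
drive 8: place 22 GB, 10 GB left
drive 5: place 15 GB, 0 GB left
drive 1: place 3 GB, 0 GB left
drive 9: place 27 GB, 5 GB left
Final drives: [8,21,3] [30] [27,5] [18] [17,15] [26] [20] [22] [27].

9 drives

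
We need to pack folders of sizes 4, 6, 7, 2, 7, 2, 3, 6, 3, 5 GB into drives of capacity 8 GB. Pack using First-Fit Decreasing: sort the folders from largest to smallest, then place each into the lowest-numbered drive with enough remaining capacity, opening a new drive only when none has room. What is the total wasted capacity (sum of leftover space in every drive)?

3

Sorted descending: 7, 7, 6, 6, 5, 4, 3, 3, 2, 2.
drive 1: place 7 GB, 1 GB left
drive 2: place 7 GB, 1 GB left
drive 3: place 6 GB, 2 GB left
drive 4: place 6 GB, 2 GB left
drive 5: place 5 GB, 3 GB left
drive 6: place 4 GB, 4 GB left
drive 5: place 3 GB, 0 GB left
drive 6: place 3 GB, 1 GB left
drive 3: place 2 GB, 0 GB left
drive 4: place 2 GB, 0 GB left
6 drives × 8 GB = 48 GB; used 45 GB; unused 3 GB.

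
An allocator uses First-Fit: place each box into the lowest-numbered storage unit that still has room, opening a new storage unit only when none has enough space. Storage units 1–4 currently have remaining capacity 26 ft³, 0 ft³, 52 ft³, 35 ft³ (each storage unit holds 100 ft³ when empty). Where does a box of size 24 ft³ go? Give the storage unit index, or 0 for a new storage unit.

Storage units with room: storage unit 1 (26 ft³), storage unit 3 (52 ft³), storage unit 4 (35 ft³).
The first with room is storage unit 1.

1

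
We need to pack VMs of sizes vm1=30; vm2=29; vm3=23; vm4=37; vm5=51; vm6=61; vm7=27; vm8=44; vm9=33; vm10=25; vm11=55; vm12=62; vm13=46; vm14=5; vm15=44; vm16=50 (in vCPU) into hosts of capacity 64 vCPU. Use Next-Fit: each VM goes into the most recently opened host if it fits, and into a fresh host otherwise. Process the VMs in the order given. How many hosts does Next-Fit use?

host 1: place vm1 (30 vCPU), 34 vCPU left
host 1: place vm2 (29 vCPU), 5 vCPU left
host 2: place vm3 (23 vCPU), 41 vCPU left
host 2: place vm4 (37 vCPU), 4 vCPU left
host 3: place vm5 (51 vCPU), 13 vCPU left
host 4: place vm6 (61 vCPU), 3 vCPU left
host 5: place vm7 (27 vCPU), 37 vCPU left
host 6: place vm8 (44 vCPU), 20 vCPU left
host 7: place vm9 (33 vCPU), 31 vCPU left
host 7: place vm10 (25 vCPU), 6 vCPU left
host 8: place vm11 (55 vCPU), 9 vCPU left
host 9: place vm12 (62 vCPU), 2 vCPU left
host 10: place vm13 (46 vCPU), 18 vCPU left
host 10: place vm14 (5 vCPU), 13 vCPU left
host 11: place vm15 (44 vCPU), 20 vCPU left
host 12: place vm16 (50 vCPU), 14 vCPU left
Final hosts: [30,29] [23,37] [51] [61] [27] [44] [33,25] [55] [62] [46,5] [44] [50].

12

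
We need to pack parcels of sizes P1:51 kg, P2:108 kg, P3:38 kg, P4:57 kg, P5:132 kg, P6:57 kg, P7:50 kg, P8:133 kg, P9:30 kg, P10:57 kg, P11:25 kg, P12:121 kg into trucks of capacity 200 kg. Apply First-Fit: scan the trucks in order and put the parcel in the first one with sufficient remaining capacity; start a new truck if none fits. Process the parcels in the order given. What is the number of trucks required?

truck 1: place P1 (51 kg), 149 kg left
truck 1: place P2 (108 kg), 41 kg left
truck 1: place P3 (38 kg), 3 kg left
truck 2: place P4 (57 kg), 143 kg left
truck 2: place P5 (132 kg), 11 kg left
truck 3: place P6 (57 kg), 143 kg left
truck 3: place P7 (50 kg), 93 kg left
truck 4: place P8 (133 kg), 67 kg left
truck 3: place P9 (30 kg), 63 kg left
truck 3: place P10 (57 kg), 6 kg left
truck 4: place P11 (25 kg), 42 kg left
truck 5: place P12 (121 kg), 79 kg left
Final trucks: [51,108,38] [57,132] [57,50,30,57] [133,25] [121].

5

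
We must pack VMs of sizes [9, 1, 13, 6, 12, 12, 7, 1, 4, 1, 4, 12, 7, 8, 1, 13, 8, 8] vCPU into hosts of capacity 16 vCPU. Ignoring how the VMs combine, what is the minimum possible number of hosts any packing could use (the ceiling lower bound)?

Total size = 9 + 1 + 13 + 6 + 12 + 12 + 7 + 1 + 4 + 1 + 4 + 12 + 7 + 8 + 1 + 13 + 8 + 8 = 127 vCPU.
⌈127 / 16⌉ = 8.

8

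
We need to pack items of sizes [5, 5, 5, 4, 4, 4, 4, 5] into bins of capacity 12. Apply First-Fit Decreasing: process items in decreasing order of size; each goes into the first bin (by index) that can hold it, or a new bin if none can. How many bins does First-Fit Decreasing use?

4 bins

Sorted descending: 5, 5, 5, 5, 4, 4, 4, 4.
Put 5 in bin 1; 7 remain.
Put 5 in bin 1; 2 remain.
Put 5 in bin 2; 7 remain.
Put 5 in bin 2; 2 remain.
Put 4 in bin 3; 8 remain.
Put 4 in bin 3; 4 remain.
Put 4 in bin 3; 0 remain.
Put 4 in bin 4; 8 remain.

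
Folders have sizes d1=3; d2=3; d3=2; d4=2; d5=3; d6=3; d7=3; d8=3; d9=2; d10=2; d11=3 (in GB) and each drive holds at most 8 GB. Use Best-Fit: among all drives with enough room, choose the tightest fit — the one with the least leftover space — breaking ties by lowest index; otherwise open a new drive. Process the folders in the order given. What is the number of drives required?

4 drives

drive 1: place d1 (3 GB), 5 GB left
drive 1: place d2 (3 GB), 2 GB left
drive 1: place d3 (2 GB), 0 GB left
drive 2: place d4 (2 GB), 6 GB left
drive 2: place d5 (3 GB), 3 GB left
drive 2: place d6 (3 GB), 0 GB left
drive 3: place d7 (3 GB), 5 GB left
drive 3: place d8 (3 GB), 2 GB left
drive 3: place d9 (2 GB), 0 GB left
drive 4: place d10 (2 GB), 6 GB left
drive 4: place d11 (3 GB), 3 GB left
Final drives: [3,3,2] [2,3,3] [3,3,2] [2,3].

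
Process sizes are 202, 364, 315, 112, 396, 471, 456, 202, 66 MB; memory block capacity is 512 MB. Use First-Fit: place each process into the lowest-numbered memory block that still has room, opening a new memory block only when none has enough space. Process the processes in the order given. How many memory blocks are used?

202 MB → memory block 1 (remaining 310 MB)
364 MB → memory block 2 (remaining 148 MB)
315 MB → memory block 3 (remaining 197 MB)
112 MB → memory block 1 (remaining 198 MB)
396 MB → memory block 4 (remaining 116 MB)
471 MB → memory block 5 (remaining 41 MB)
456 MB → memory block 6 (remaining 56 MB)
202 MB → memory block 7 (remaining 310 MB)
66 MB → memory block 1 (remaining 132 MB)

7 memory blocks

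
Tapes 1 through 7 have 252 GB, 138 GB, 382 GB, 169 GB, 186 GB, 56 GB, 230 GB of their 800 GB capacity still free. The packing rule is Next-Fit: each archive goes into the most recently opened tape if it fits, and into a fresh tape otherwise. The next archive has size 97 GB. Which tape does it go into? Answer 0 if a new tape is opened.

Next-Fit only looks at tape 7, which has 230 GB free.
97 GB fits there.

7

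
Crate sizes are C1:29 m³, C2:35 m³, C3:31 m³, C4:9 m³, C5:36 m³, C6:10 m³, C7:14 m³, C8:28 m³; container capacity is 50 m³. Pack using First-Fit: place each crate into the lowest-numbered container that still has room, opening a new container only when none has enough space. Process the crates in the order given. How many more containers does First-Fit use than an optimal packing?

First-Fit: [29,9,10] [35,14] [31] [36] [28] → 5 containers.
5 crates exceed 25 m³ (half the capacity), and no two of those can share a container, so at least 5 containers are needed.
So 5 is already optimal.

0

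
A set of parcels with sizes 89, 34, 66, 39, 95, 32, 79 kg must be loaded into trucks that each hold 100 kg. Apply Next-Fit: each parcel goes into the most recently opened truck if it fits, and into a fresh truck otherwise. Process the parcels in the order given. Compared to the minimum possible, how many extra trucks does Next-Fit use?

Next-Fit: [89] [34,66] [39] [95] [32] [79] → 6 trucks.
Total size 434 kg; any packing needs at least ⌈434/100⌉ = 5 trucks.
An optimal packing achieves that bound: [95] [89] [79] [66,34] [39,32] → 5 trucks.
Excess: 6 − 5 = 1.

1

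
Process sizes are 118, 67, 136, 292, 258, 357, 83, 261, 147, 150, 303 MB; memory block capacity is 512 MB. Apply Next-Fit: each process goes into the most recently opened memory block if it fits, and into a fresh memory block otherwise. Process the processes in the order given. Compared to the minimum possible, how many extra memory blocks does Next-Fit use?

Next-Fit: [118,67,136] [292] [258] [357,83] [261,147] [150,303] → 6 memory blocks.
Total size 2172 MB; any packing needs at least ⌈2172/512⌉ = 5 memory blocks.
An optimal packing achieves that bound: [357,150] [303,147] [292,136,83] [261,118,67] [258] → 5 memory blocks.
Excess: 6 − 5 = 1.

1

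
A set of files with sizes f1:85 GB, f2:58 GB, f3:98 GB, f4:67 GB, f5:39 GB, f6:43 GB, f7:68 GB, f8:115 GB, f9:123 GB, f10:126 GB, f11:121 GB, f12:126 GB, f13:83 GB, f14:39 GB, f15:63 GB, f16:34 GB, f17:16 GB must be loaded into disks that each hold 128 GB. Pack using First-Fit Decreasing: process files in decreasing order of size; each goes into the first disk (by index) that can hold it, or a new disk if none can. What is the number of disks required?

11 disks

Sorted descending: 126, 126, 123, 121, 115, 98, 85, 83, 68, 67, 63, 58, 43, 39, 39, 34, 16.
Put 126 GB in disk 1; 2 GB remain.
Put 126 GB in disk 2; 2 GB remain.
Put 123 GB in disk 3; 5 GB remain.
Put 121 GB in disk 4; 7 GB remain.
Put 115 GB in disk 5; 13 GB remain.
Put 98 GB in disk 6; 30 GB remain.
Put 85 GB in disk 7; 43 GB remain.
Put 83 GB in disk 8; 45 GB remain.
Put 68 GB in disk 9; 60 GB remain.
Put 67 GB in disk 10; 61 GB remain.
Put 63 GB in disk 11; 65 GB remain.
Put 58 GB in disk 9; 2 GB remain.
Put 43 GB in disk 7; 0 GB remain.
Put 39 GB in disk 8; 6 GB remain.
Put 39 GB in disk 10; 22 GB remain.
Put 34 GB in disk 11; 31 GB remain.
Put 16 GB in disk 6; 14 GB remain.
Final disks: [126] [126] [123] [121] [115] [98,16] [85,43] [83,39] [68,58] [67,39] [63,34].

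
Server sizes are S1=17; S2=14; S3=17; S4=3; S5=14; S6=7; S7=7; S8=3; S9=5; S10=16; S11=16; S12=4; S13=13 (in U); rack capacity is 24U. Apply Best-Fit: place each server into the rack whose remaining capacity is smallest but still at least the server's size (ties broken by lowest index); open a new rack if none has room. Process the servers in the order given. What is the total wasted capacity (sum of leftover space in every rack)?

rack 1: place S1 (17U), 7U left
rack 2: place S2 (14U), 10U left
rack 3: place S3 (17U), 7U left
rack 1: place S4 (3U), 4U left
rack 4: place S5 (14U), 10U left
rack 3: place S6 (7U), 0U left
rack 2: place S7 (7U), 3U left
rack 2: place S8 (3U), 0U left
rack 4: place S9 (5U), 5U left
rack 5: place S10 (16U), 8U left
rack 6: place S11 (16U), 8U left
rack 1: place S12 (4U), 0U left
rack 7: place S13 (13U), 11U left
7 racks × 24U = 168U; used 136U; unused 32U.

32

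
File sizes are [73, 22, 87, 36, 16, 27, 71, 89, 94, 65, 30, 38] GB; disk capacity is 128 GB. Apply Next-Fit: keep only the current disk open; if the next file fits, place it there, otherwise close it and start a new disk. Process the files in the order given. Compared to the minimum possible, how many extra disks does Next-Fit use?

1

Next-Fit: [73,22] [87,36] [16,27,71] [89] [94] [65,30] [38] → 7 disks.
Total size 648 GB; any packing needs at least ⌈648/128⌉ = 6 disks.
An optimal packing achieves that bound: [94,30] [89,38] [87,36] [73,27,22] [71,16] [65] → 6 disks.
Excess: 7 − 6 = 1.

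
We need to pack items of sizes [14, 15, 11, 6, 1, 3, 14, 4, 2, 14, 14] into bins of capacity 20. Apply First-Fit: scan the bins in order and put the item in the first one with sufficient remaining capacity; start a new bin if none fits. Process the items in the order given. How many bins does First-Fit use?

Put 14 in bin 1; 6 remain.
Put 15 in bin 2; 5 remain.
Put 11 in bin 3; 9 remain.
Put 6 in bin 1; 0 remain.
Put 1 in bin 2; 4 remain.
Put 3 in bin 2; 1 remain.
Put 14 in bin 4; 6 remain.
Put 4 in bin 3; 5 remain.
Put 2 in bin 3; 3 remain.
Put 14 in bin 5; 6 remain.
Put 14 in bin 6; 6 remain.
Final bins: [14,6] [15,1,3] [11,4,2] [14] [14] [14].

6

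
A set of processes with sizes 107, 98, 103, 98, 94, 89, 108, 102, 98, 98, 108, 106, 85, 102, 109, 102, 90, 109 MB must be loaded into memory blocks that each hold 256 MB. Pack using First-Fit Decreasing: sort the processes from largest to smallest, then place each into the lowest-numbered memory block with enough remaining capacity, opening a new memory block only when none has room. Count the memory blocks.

Sorted descending: 109, 109, 108, 108, 107, 106, 103, 102, 102, 102, 98, 98, 98, 98, 94, 90, 89, 85.
109 MB → memory block 1 (remaining 147 MB)
109 MB → memory block 1 (remaining 38 MB)
108 MB → memory block 2 (remaining 148 MB)
108 MB → memory block 2 (remaining 40 MB)
107 MB → memory block 3 (remaining 149 MB)
106 MB → memory block 3 (remaining 43 MB)
103 MB → memory block 4 (remaining 153 MB)
102 MB → memory block 4 (remaining 51 MB)
102 MB → memory block 5 (remaining 154 MB)
102 MB → memory block 5 (remaining 52 MB)
98 MB → memory block 6 (remaining 158 MB)
98 MB → memory block 6 (remaining 60 MB)
98 MB → memory block 7 (remaining 158 MB)
98 MB → memory block 7 (remaining 60 MB)
94 MB → memory block 8 (remaining 162 MB)
90 MB → memory block 8 (remaining 72 MB)
89 MB → memory block 9 (remaining 167 MB)
85 MB → memory block 9 (remaining 82 MB)

9 memory blocks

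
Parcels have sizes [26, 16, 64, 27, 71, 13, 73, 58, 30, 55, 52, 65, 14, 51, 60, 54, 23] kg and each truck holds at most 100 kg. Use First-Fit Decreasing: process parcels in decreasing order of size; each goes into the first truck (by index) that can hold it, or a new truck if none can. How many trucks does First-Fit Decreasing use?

10 trucks

Sorted descending: 73, 71, 65, 64, 60, 58, 55, 54, 52, 51, 30, 27, 26, 23, 16, 14, 13.
73 kg → truck 1 (remaining 27 kg)
71 kg → truck 2 (remaining 29 kg)
65 kg → truck 3 (remaining 35 kg)
64 kg → truck 4 (remaining 36 kg)
60 kg → truck 5 (remaining 40 kg)
58 kg → truck 6 (remaining 42 kg)
55 kg → truck 7 (remaining 45 kg)
54 kg → truck 8 (remaining 46 kg)
52 kg → truck 9 (remaining 48 kg)
51 kg → truck 10 (remaining 49 kg)
30 kg → truck 3 (remaining 5 kg)
27 kg → truck 1 (remaining 0 kg)
26 kg → truck 2 (remaining 3 kg)
23 kg → truck 4 (remaining 13 kg)
16 kg → truck 5 (remaining 24 kg)
14 kg → truck 5 (remaining 10 kg)
13 kg → truck 4 (remaining 0 kg)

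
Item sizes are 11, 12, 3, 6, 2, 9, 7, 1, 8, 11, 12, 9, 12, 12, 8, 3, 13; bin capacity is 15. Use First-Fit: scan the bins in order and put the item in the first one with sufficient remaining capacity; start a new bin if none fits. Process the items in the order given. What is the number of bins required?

11 → bin 1 (remaining 4)
12 → bin 2 (remaining 3)
3 → bin 1 (remaining 1)
6 → bin 3 (remaining 9)
2 → bin 2 (remaining 1)
9 → bin 3 (remaining 0)
7 → bin 4 (remaining 8)
1 → bin 1 (remaining 0)
8 → bin 4 (remaining 0)
11 → bin 5 (remaining 4)
12 → bin 6 (remaining 3)
9 → bin 7 (remaining 6)
12 → bin 8 (remaining 3)
12 → bin 9 (remaining 3)
8 → bin 10 (remaining 7)
3 → bin 5 (remaining 1)
13 → bin 11 (remaining 2)
Final bins: [11,3,1] [12,2] [6,9] [7,8] [11,3] [12] [9] [12] [12] [8] [13].

11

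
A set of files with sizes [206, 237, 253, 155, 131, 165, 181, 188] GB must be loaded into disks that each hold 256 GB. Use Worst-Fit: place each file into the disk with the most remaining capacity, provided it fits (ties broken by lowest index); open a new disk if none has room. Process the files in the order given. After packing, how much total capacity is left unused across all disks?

532

disk 1: place 206 GB, 50 GB left
disk 2: place 237 GB, 19 GB left
disk 3: place 253 GB, 3 GB left
disk 4: place 155 GB, 101 GB left
disk 5: place 131 GB, 125 GB left
disk 6: place 165 GB, 91 GB left
disk 7: place 181 GB, 75 GB left
disk 8: place 188 GB, 68 GB left
8 disks × 256 GB = 2048 GB; used 1516 GB; unused 532 GB.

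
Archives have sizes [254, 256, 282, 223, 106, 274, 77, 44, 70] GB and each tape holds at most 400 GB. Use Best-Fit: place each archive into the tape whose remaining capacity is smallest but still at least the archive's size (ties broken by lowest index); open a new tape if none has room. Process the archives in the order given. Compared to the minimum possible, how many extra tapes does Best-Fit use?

0

Best-Fit: [254] [256,70] [282,106] [223] [274,77,44] → 5 tapes.
5 archives exceed 200 GB (half the capacity), and no two of those can share a tape, so at least 5 tapes are needed.
So 5 is already optimal.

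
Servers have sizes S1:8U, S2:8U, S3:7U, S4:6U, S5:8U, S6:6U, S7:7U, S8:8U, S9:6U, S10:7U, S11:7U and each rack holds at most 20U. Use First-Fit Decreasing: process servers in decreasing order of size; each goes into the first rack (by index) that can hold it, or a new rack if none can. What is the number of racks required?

5 racks

Sorted descending: 8, 8, 8, 8, 7, 7, 7, 7, 6, 6, 6.
Put 8U in rack 1; 12U remain.
Put 8U in rack 1; 4U remain.
Put 8U in rack 2; 12U remain.
Put 8U in rack 2; 4U remain.
Put 7U in rack 3; 13U remain.
Put 7U in rack 3; 6U remain.
Put 7U in rack 4; 13U remain.
Put 7U in rack 4; 6U remain.
Put 6U in rack 3; 0U remain.
Put 6U in rack 4; 0U remain.
Put 6U in rack 5; 14U remain.
Final racks: [8,8] [8,8] [7,7,6] [7,7,6] [6].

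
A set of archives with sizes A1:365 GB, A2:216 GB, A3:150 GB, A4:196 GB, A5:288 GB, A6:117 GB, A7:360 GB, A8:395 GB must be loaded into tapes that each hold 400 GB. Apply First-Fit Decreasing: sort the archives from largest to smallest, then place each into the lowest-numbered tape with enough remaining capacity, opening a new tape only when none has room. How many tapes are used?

Sorted descending: 395, 365, 360, 288, 216, 196, 150, 117.
tape 1: place 395 GB, 5 GB left
tape 2: place 365 GB, 35 GB left
tape 3: place 360 GB, 40 GB left
tape 4: place 288 GB, 112 GB left
tape 5: place 216 GB, 184 GB left
tape 6: place 196 GB, 204 GB left
tape 5: place 150 GB, 34 GB left
tape 6: place 117 GB, 87 GB left
Final tapes: [395] [365] [360] [288] [216,150] [196,117].

6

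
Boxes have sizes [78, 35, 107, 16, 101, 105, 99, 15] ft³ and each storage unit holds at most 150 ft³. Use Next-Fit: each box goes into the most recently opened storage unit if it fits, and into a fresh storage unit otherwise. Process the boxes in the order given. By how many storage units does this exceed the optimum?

0

Next-Fit: [78,35] [107,16] [101] [105] [99,15] → 5 storage units.
5 boxes exceed 75 ft³ (half the capacity), and no two of those can share a storage unit, so at least 5 storage units are needed.
So 5 is already optimal.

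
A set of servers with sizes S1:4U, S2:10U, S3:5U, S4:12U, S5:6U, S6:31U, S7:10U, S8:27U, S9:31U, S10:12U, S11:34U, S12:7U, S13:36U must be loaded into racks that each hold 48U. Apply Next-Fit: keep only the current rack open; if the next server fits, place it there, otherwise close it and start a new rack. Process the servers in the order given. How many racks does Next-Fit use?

6 racks

rack 1: place S1 (4U), 44U left
rack 1: place S2 (10U), 34U left
rack 1: place S3 (5U), 29U left
rack 1: place S4 (12U), 17U left
rack 1: place S5 (6U), 11U left
rack 2: place S6 (31U), 17U left
rack 2: place S7 (10U), 7U left
rack 3: place S8 (27U), 21U left
rack 4: place S9 (31U), 17U left
rack 4: place S10 (12U), 5U left
rack 5: place S11 (34U), 14U left
rack 5: place S12 (7U), 7U left
rack 6: place S13 (36U), 12U left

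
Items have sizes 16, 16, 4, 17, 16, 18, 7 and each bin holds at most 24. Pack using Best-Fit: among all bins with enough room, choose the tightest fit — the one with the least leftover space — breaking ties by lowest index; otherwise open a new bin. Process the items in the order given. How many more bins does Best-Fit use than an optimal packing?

0

Best-Fit: [16,4] [16] [17,7] [16] [18] → 5 bins.
5 items exceed 12 (half the capacity), and no two of those can share a bin, so at least 5 bins are needed.
So 5 is already optimal.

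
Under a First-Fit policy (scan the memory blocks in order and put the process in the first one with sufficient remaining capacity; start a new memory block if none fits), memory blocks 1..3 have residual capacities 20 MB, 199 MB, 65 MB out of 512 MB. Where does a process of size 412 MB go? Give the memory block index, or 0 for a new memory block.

No memory block has ≥ 412 MB free, so a new memory block is opened.

0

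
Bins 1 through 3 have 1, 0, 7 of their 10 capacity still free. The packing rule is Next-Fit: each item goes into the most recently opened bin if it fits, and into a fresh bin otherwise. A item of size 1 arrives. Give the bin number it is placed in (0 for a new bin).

Next-Fit only looks at bin 3, which has 7 free.
1 fits there.

3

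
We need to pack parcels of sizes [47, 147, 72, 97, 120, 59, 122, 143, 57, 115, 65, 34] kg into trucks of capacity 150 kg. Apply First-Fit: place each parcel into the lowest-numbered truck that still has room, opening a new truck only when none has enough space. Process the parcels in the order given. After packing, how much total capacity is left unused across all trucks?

Put 47 kg in truck 1; 103 kg remain.
Put 147 kg in truck 2; 3 kg remain.
Put 72 kg in truck 1; 31 kg remain.
Put 97 kg in truck 3; 53 kg remain.
Put 120 kg in truck 4; 30 kg remain.
Put 59 kg in truck 5; 91 kg remain.
Put 122 kg in truck 6; 28 kg remain.
Put 143 kg in truck 7; 7 kg remain.
Put 57 kg in truck 5; 34 kg remain.
Put 115 kg in truck 8; 35 kg remain.
Put 65 kg in truck 9; 85 kg remain.
Put 34 kg in truck 3; 19 kg remain.
9 trucks × 150 kg = 1350 kg; used 1078 kg; unused 272 kg.

272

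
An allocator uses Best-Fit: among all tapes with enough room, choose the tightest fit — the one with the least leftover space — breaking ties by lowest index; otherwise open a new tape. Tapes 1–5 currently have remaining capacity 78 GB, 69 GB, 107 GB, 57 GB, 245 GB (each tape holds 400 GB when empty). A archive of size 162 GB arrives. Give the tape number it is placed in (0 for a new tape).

5

Tapes with room: tape 5 (245 GB).
Tightest fit is tape 5 with 245 GB free.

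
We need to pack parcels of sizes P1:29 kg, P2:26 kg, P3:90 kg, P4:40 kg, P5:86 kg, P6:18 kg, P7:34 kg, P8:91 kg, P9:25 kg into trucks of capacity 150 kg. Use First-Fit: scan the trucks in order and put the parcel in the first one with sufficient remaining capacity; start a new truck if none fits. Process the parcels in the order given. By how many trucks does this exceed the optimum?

First-Fit: [29,26,90] [40,86,18] [34,91,25] → 3 trucks.
Total size 439 kg; any packing needs at least ⌈439/150⌉ = 3 trucks.
So 3 is already optimal.

0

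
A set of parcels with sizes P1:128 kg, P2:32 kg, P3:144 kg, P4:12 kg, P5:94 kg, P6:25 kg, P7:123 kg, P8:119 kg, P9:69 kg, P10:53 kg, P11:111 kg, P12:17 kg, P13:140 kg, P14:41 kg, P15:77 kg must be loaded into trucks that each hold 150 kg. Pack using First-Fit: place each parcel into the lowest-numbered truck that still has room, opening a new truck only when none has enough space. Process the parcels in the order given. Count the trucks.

truck 1: place P1 (128 kg), 22 kg left
truck 2: place P2 (32 kg), 118 kg left
truck 3: place P3 (144 kg), 6 kg left
truck 1: place P4 (12 kg), 10 kg left
truck 2: place P5 (94 kg), 24 kg left
truck 4: place P6 (25 kg), 125 kg left
truck 4: place P7 (123 kg), 2 kg left
truck 5: place P8 (119 kg), 31 kg left
truck 6: place P9 (69 kg), 81 kg left
truck 6: place P10 (53 kg), 28 kg left
truck 7: place P11 (111 kg), 39 kg left
truck 2: place P12 (17 kg), 7 kg left
truck 8: place P13 (140 kg), 10 kg left
truck 9: place P14 (41 kg), 109 kg left
truck 9: place P15 (77 kg), 32 kg left
Final trucks: [128,12] [32,94,17] [144] [25,123] [119] [69,53] [111] [140] [41,77].

9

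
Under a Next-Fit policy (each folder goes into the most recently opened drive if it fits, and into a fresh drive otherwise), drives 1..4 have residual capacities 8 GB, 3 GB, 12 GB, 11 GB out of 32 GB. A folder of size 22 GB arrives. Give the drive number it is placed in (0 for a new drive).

0

Next-Fit only looks at drive 4, which has 11 GB free.
22 GB does not fit, so a new drive is opened.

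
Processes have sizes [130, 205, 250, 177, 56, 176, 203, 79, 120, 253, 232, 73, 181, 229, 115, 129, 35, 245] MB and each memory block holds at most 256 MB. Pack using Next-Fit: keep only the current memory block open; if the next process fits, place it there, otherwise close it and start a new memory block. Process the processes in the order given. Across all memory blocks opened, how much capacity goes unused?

Put 130 MB in memory block 1; 126 MB remain.
Put 205 MB in memory block 2; 51 MB remain.
Put 250 MB in memory block 3; 6 MB remain.
Put 177 MB in memory block 4; 79 MB remain.
Put 56 MB in memory block 4; 23 MB remain.
Put 176 MB in memory block 5; 80 MB remain.
Put 203 MB in memory block 6; 53 MB remain.
Put 79 MB in memory block 7; 177 MB remain.
Put 120 MB in memory block 7; 57 MB remain.
Put 253 MB in memory block 8; 3 MB remain.
Put 232 MB in memory block 9; 24 MB remain.
Put 73 MB in memory block 10; 183 MB remain.
Put 181 MB in memory block 10; 2 MB remain.
Put 229 MB in memory block 11; 27 MB remain.
Put 115 MB in memory block 12; 141 MB remain.
Put 129 MB in memory block 12; 12 MB remain.
Put 35 MB in memory block 13; 221 MB remain.
Put 245 MB in memory block 14; 11 MB remain.
14 memory blocks × 256 MB = 3584 MB; used 2888 MB; unused 696 MB.

696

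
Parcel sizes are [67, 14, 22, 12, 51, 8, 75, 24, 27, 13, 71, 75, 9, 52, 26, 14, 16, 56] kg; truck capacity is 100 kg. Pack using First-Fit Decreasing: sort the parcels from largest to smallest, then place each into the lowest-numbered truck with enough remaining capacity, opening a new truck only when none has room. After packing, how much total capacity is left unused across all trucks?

68

Sorted descending: 75, 75, 71, 67, 56, 52, 51, 27, 26, 24, 22, 16, 14, 14, 13, 12, 9, 8.
Put 75 kg in truck 1; 25 kg remain.
Put 75 kg in truck 2; 25 kg remain.
Put 71 kg in truck 3; 29 kg remain.
Put 67 kg in truck 4; 33 kg remain.
Put 56 kg in truck 5; 44 kg remain.
Put 52 kg in truck 6; 48 kg remain.
Put 51 kg in truck 7; 49 kg remain.
Put 27 kg in truck 3; 2 kg remain.
Put 26 kg in truck 4; 7 kg remain.
Put 24 kg in truck 1; 1 kg remain.
Put 22 kg in truck 2; 3 kg remain.
Put 16 kg in truck 5; 28 kg remain.
Put 14 kg in truck 5; 14 kg remain.
Put 14 kg in truck 5; 0 kg remain.
Put 13 kg in truck 6; 35 kg remain.
Put 12 kg in truck 6; 23 kg remain.
Put 9 kg in truck 6; 14 kg remain.
Put 8 kg in truck 6; 6 kg remain.
7 trucks × 100 kg = 700 kg; used 632 kg; unused 68 kg.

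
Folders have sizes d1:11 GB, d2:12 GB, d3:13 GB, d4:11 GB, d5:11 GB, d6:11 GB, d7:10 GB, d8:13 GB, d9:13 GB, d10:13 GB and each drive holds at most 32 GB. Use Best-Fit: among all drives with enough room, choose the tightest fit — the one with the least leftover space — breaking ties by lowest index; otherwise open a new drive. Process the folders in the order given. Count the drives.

5

d1 (11 GB) → drive 1 (remaining 21 GB)
d2 (12 GB) → drive 1 (remaining 9 GB)
d3 (13 GB) → drive 2 (remaining 19 GB)
d4 (11 GB) → drive 2 (remaining 8 GB)
d5 (11 GB) → drive 3 (remaining 21 GB)
d6 (11 GB) → drive 3 (remaining 10 GB)
d7 (10 GB) → drive 3 (remaining 0 GB)
d8 (13 GB) → drive 4 (remaining 19 GB)
d9 (13 GB) → drive 4 (remaining 6 GB)
d10 (13 GB) → drive 5 (remaining 19 GB)
Final drives: [11,12] [13,11] [11,11,10] [13,13] [13].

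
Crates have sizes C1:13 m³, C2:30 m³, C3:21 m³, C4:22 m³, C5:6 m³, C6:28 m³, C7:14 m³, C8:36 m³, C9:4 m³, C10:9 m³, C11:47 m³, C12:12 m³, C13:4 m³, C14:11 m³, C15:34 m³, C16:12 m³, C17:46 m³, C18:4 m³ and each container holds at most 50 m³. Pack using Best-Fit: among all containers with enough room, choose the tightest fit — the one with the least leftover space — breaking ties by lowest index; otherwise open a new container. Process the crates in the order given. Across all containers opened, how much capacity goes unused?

C1 (13 m³) → container 1 (remaining 37 m³)
C2 (30 m³) → container 1 (remaining 7 m³)
C3 (21 m³) → container 2 (remaining 29 m³)
C4 (22 m³) → container 2 (remaining 7 m³)
C5 (6 m³) → container 1 (remaining 1 m³)
C6 (28 m³) → container 3 (remaining 22 m³)
C7 (14 m³) → container 3 (remaining 8 m³)
C8 (36 m³) → container 4 (remaining 14 m³)
C9 (4 m³) → container 2 (remaining 3 m³)
C10 (9 m³) → container 4 (remaining 5 m³)
C11 (47 m³) → container 5 (remaining 3 m³)
C12 (12 m³) → container 6 (remaining 38 m³)
C13 (4 m³) → container 4 (remaining 1 m³)
C14 (11 m³) → container 6 (remaining 27 m³)
C15 (34 m³) → container 7 (remaining 16 m³)
C16 (12 m³) → container 7 (remaining 4 m³)
C17 (46 m³) → container 8 (remaining 4 m³)
C18 (4 m³) → container 7 (remaining 0 m³)
8 containers × 50 m³ = 400 m³; used 353 m³; unused 47 m³.

47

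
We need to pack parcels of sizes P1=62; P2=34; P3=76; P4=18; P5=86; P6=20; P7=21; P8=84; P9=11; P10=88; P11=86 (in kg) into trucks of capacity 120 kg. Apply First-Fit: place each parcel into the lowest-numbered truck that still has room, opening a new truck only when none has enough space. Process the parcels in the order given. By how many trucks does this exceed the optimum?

0

First-Fit: [62,34,18] [76,20,21] [86,11] [84] [88] [86] → 6 trucks.
6 parcels exceed 60 kg (half the capacity), and no two of those can share a truck, so at least 6 trucks are needed.
So 6 is already optimal.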